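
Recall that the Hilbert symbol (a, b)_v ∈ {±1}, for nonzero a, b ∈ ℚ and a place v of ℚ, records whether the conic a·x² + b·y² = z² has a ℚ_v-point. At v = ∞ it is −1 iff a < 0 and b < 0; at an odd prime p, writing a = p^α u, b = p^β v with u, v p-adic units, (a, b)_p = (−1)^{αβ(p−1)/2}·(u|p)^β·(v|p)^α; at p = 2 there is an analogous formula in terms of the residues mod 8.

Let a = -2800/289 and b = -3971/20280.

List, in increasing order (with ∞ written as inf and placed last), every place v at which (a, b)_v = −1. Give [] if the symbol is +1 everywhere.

[3, 5, 7, inf]

Mod squares: a ≡ -7, b ≡ -330. Check v ∈ {∞, 2, 3, 5, 7, 11, 13, 17, 19}.
v=3: a=3^0·(≡2), b=3^-1·(≡1) mod 3; (2|3)=-1, (1|3)=+1; (−1)^{0·-1·1}·(-1)^-1·(+1)^0 = -1.
v=11: a=11^0·(≡9), b=11^1·(≡5) mod 11; (9|11)=+1, (5|11)=+1; (−1)^{0·1·5}·(+1)^1·(+1)^0 = +1.
v=13: a=13^0·(≡7), b=13^-2·(≡11) mod 13; (7|13)=-1, (11|13)=-1; (−1)^{0·-2·6}·(-1)^-2·(-1)^0 = +1.
v=2: v_2(a)=4, v_2(b)=-3; units ≡ 1, 3 (mod 8); ε·ε+αω+βω = 0·1+4·1+-3·0 ≡ 0  ⇒  (a,b)_2 = +1.
v=∞: -7 < 0 and -330 < 0  ⇒  (a,b)_∞ = -1.
v=7: a=7^1·(≡3), b=7^0·(≡5) mod 7; (3|7)=-1, (5|7)=-1; (−1)^{1·0·3}·(-1)^0·(-1)^1 = -1.
v=19: a=19^0·(≡3), b=19^2·(≡12) mod 19; (3|19)=-1, (12|19)=-1; (−1)^{0·2·9}·(-1)^2·(-1)^0 = +1.
v=17: a=17^-2·(≡5), b=17^0·(≡10) mod 17; (5|17)=-1, (10|17)=-1; (−1)^{-2·0·8}·(-1)^0·(-1)^-2 = +1.
v=5: a=5^2·(≡2), b=5^-1·(≡4) mod 5; (2|5)=-1, (4|5)=+1; (−1)^{2·-1·2}·(-1)^-1·(+1)^2 = -1.
Ram(-7, -330) = {3, 5, 7, ∞}; no ℚ_3-point on the conic.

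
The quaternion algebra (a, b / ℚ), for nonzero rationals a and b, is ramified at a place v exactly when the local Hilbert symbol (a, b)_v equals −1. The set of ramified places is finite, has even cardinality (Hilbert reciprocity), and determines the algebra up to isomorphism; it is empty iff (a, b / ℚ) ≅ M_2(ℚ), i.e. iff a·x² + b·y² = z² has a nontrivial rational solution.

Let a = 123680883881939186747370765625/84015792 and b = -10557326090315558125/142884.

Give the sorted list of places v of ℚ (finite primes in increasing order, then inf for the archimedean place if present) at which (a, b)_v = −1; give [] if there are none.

[2, 3, 13, 23]

Mod squares: a ≡ 374187, b ≡ -13. Check v ∈ {∞, 2, 3, 5, 7, 11, 13, 17, 23, 29}.
v=5: a=5^6·(≡2), b=5^4·(≡3) mod 5; (2|5)=-1, (3|5)=-1; (−1)^{6·4·2}·(-1)^4·(-1)^6 = +1.
v=23: a=23^3·(≡4), b=23^2·(≡11) mod 23; (4|23)=+1, (11|23)=-1; (−1)^{3·2·11}·(+1)^2·(-1)^3 = -1.
v=2: v_2(a)=-4, v_2(b)=-2; units ≡ 3, 3 (mod 8); ε·ε+αω+βω = 1·1+-4·1+-2·1 ≡ 1  ⇒  (a,b)_2 = -1.
v=11: a=11^3·(≡1), b=11^2·(≡9) mod 11; (1|11)=+1, (9|11)=+1; (−1)^{3·2·5}·(+1)^2·(+1)^3 = +1.
v=∞: 374187 > 0 and -13 < 0  ⇒  (a,b)_∞ = +1.
v=3: a=3^-7·(≡1), b=3^-6·(≡2) mod 3; (1|3)=+1, (2|3)=-1; (−1)^{-7·-6·1}·(+1)^-6·(-1)^-7 = -1.
v=17: a=17^9·(≡13), b=17^6·(≡2) mod 17; (13|17)=+1, (2|17)=+1; (−1)^{9·6·8}·(+1)^6·(+1)^9 = +1.
v=29: a=29^3·(≡14), b=29^2·(≡1) mod 29; (14|29)=-1, (1|29)=+1; (−1)^{3·2·14}·(-1)^2·(+1)^3 = +1.
v=13: a=13^2·(≡7), b=13^1·(≡1) mod 13; (7|13)=-1, (1|13)=+1; (−1)^{2·1·6}·(-1)^1·(+1)^2 = -1.
v=7: a=7^-4·(≡1), b=7^-2·(≡4) mod 7; (1|7)=+1, (4|7)=+1; (−1)^{-4·-2·3}·(+1)^-2·(+1)^-4 = +1.
|Ram(374187, -13)| = 4, even; anisotropic at {2, 3, 13, 23}.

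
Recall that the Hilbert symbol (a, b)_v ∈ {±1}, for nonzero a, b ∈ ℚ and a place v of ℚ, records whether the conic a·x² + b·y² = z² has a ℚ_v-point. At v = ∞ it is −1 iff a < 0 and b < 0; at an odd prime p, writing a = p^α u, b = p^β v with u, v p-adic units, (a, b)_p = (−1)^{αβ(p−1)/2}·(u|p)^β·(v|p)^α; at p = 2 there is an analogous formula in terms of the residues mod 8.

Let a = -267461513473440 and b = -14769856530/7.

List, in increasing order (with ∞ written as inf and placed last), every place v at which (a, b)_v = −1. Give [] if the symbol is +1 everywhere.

(a, b) ≡ (-5610, -910) mod (ℚ^×)²; places V = {2, 3, 5, 7, 11, 13, 17, 19, ∞}.
(a,b)_∞: sgn(-5610)=−, sgn(-910)=−, so -1.
(a,b)_11: α=1, u≡6; β=2, v≡5 (mod 11); (6|11)=-1, (5|11)=+1; sign (−1)^0·-1^2·+1^1 = +1.
(a,b)_3: α=1, u≡2; β=2, v≡2 (mod 3); (2|3)=-1, (2|3)=-1; sign (−1)^0·-1^2·-1^1 = -1.
(a,b)_7: α=0, u≡1; β=-1, v≡5 (mod 7); (1|7)=+1, (5|7)=-1; sign (−1)^0·+1^-1·-1^0 = +1.
(a,b)_19: α=2, u≡12; β=2, v≡13 (mod 19); (12|19)=-1, (13|19)=-1; sign (−1)^0·-1^2·-1^2 = +1.
(a,b)_5: α=1, u≡2; β=1, v≡2 (mod 5); (2|5)=-1, (2|5)=-1; sign (−1)^0·-1^1·-1^1 = +1.
(a,b)_13: α=4, u≡7; β=1, v≡6 (mod 13); (7|13)=-1, (6|13)=-1; sign (−1)^0·-1^1·-1^4 = -1.
(a,b)_2: α=5, β=1; u≡3, v≡1 (mod 8); ε(u)ε(v)=1·0, αω(v)=5·0, βω(u)=1·1; sum ≡ 1  ⇒  -1.
(a,b)_17: α=3, u≡11; β=2, v≡1 (mod 17); (11|17)=-1, (1|17)=+1; sign (−1)^0·-1^2·+1^3 = +1.
Ram(-5610, -910) = {2, 3, 13, ∞}; no ℚ_2-point on the conic.

[2, 3, 13, inf]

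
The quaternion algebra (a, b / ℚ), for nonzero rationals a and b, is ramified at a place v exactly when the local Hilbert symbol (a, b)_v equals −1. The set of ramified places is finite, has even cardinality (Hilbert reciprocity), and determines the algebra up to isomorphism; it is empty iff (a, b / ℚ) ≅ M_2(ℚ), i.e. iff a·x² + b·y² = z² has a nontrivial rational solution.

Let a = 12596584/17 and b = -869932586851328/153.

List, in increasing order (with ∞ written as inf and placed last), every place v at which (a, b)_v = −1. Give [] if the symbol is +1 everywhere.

[7, 11, 13, 17]

Mod squares: a ≡ 2618, b ≡ -2431. Check v ∈ {∞, 2, 3, 7, 11, 13, 17}.
v=17: a=17^-1·(≡9), b=17^-1·(≡12) mod 17; (9|17)=+1, (12|17)=-1; (−1)^{-1·-1·8}·(+1)^-1·(-1)^-1 = -1.
v=11: a=11^3·(≡8), b=11^5·(≡2) mod 11; (8|11)=-1, (2|11)=-1; (−1)^{3·5·5}·(-1)^5·(-1)^3 = -1.
v=13: a=13^2·(≡5), b=13^3·(≡2) mod 13; (5|13)=-1, (2|13)=-1; (−1)^{2·3·6}·(-1)^3·(-1)^2 = -1.
v=7: a=7^1·(≡5), b=7^4·(≡3) mod 7; (5|7)=-1, (3|7)=-1; (−1)^{1·4·3}·(-1)^4·(-1)^1 = -1.
v=2: v_2(a)=3, v_2(b)=10; units ≡ 5, 1 (mod 8); ε·ε+αω+βω = 0·0+3·0+10·1 ≡ 0  ⇒  (a,b)_2 = +1.
v=∞: 2618 > 0 and -2431 < 0  ⇒  (a,b)_∞ = +1.
v=3: a=3^0·(≡2), b=3^-2·(≡2) mod 3; (2|3)=-1, (2|3)=-1; (−1)^{0·-2·1}·(-1)^-2·(-1)^0 = +1.
|Ram(2618, -2431)| = 4, even; anisotropic at {7, 11, 13, 17}.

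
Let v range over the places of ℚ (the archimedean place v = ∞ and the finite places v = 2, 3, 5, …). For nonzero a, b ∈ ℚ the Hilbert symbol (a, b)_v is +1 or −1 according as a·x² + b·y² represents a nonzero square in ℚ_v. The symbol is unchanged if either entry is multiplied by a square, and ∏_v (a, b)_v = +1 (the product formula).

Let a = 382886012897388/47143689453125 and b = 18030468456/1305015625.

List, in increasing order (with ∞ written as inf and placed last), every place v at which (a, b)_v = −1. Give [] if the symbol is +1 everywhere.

[3, 13]

Mod squares: a ≡ 15, b ≡ 26. Check v ∈ {∞, 2, 3, 5, 7, 11, 13, 17, 19}.
v=11: a=11^4·(≡1), b=11^2·(≡9) mod 11; (1|11)=+1, (9|11)=+1; (−1)^{4·2·5}·(+1)^2·(+1)^4 = +1.
v=3: a=3^7·(≡2), b=3^4·(≡2) mod 3; (2|3)=-1, (2|3)=-1; (−1)^{7·4·1}·(-1)^4·(-1)^7 = -1.
v=2: v_2(a)=2, v_2(b)=3; units ≡ 7, 5 (mod 8); ε·ε+αω+βω = 1·0+2·1+3·0 ≡ 0  ⇒  (a,b)_2 = +1.
v=5: a=5^-9·(≡2), b=5^-6·(≡1) mod 5; (2|5)=-1, (1|5)=+1; (−1)^{-9·-6·2}·(-1)^-6·(+1)^-9 = +1.
v=19: a=19^2·(≡3), b=19^2·(≡6) mod 19; (3|19)=-1, (6|19)=+1; (−1)^{2·2·9}·(-1)^2·(+1)^2 = +1.
v=17: a=17^-6·(≡4), b=17^-4·(≡13) mod 17; (4|17)=+1, (13|17)=+1; (−1)^{-6·-4·8}·(+1)^-4·(+1)^-6 = +1.
v=7: a=7^2·(≡4), b=7^2·(≡6) mod 7; (4|7)=+1, (6|7)=-1; (−1)^{2·2·3}·(+1)^2·(-1)^2 = +1.
v=∞: 15 > 0 and 26 > 0  ⇒  (a,b)_∞ = +1.
v=13: a=13^2·(≡5), b=13^1·(≡8) mod 13; (5|13)=-1, (8|13)=-1; (−1)^{2·1·6}·(-1)^1·(-1)^2 = -1.
|Ram(15, 26)| = 2, even; anisotropic at {3, 13}.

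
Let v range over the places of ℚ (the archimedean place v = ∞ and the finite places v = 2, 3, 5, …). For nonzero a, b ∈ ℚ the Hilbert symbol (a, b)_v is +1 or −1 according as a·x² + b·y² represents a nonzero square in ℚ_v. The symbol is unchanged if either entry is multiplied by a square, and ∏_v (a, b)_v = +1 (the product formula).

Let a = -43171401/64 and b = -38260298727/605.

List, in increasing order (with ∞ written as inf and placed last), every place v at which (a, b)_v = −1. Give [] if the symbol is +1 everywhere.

Mod squares: a ≡ -881049, b ≡ -14835. Check v ∈ {∞, 2, 3, 5, 7, 11, 13, 19, 23, 29, 41, 43}.
v=13: a=13^1·(≡1), b=13^0·(≡11) mod 13; (1|13)=+1, (11|13)=-1; (−1)^{1·0·6}·(+1)^0·(-1)^1 = -1.
v=3: a=3^1·(≡2), b=3^7·(≡2) mod 3; (2|3)=-1, (2|3)=-1; (−1)^{1·7·1}·(-1)^7·(-1)^1 = -1.
v=43: a=43^0·(≡6), b=43^1·(≡5) mod 43; (6|43)=+1, (5|43)=-1; (−1)^{0·1·21}·(+1)^1·(-1)^0 = +1.
v=∞: -881049 < 0 and -14835 < 0  ⇒  (a,b)_∞ = -1.
v=5: a=5^0·(≡1), b=5^-1·(≡3) mod 5; (1|5)=+1, (3|5)=-1; (−1)^{0·-1·2}·(+1)^-1·(-1)^0 = +1.
v=41: a=41^1·(≡25), b=41^0·(≡3) mod 41; (25|41)=+1, (3|41)=-1; (−1)^{1·0·20}·(+1)^0·(-1)^1 = -1.
v=19: a=19^1·(≡18), b=19^2·(≡1) mod 19; (18|19)=-1, (1|19)=+1; (−1)^{1·2·9}·(-1)^2·(+1)^1 = +1.
v=29: a=29^1·(≡27), b=29^0·(≡20) mod 29; (27|29)=-1, (20|29)=+1; (−1)^{1·0·14}·(-1)^0·(+1)^1 = +1.
v=7: a=7^2·(≡6), b=7^2·(≡6) mod 7; (6|7)=-1, (6|7)=-1; (−1)^{2·2·3}·(-1)^2·(-1)^2 = +1.
v=23: a=23^0·(≡2), b=23^1·(≡5) mod 23; (2|23)=+1, (5|23)=-1; (−1)^{0·1·11}·(+1)^1·(-1)^0 = +1.
v=11: a=11^0·(≡10), b=11^-2·(≡4) mod 11; (10|11)=-1, (4|11)=+1; (−1)^{0·-2·5}·(-1)^-2·(+1)^0 = +1.
v=2: v_2(a)=-6, v_2(b)=0; units ≡ 7, 5 (mod 8); ε·ε+αω+βω = 1·0+-6·1+0·0 ≡ 0  ⇒  (a,b)_2 = +1.
|Ram(-881049, -14835)| = 4, even; anisotropic at {3, 13, 41, ∞}.

[3, 13, 41, inf]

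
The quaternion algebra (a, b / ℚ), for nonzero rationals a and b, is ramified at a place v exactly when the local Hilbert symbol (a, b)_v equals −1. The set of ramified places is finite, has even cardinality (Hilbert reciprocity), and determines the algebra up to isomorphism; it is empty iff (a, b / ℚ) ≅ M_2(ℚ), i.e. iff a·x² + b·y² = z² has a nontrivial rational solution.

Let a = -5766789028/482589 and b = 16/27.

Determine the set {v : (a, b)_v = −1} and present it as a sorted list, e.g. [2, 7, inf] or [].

[2, 17, 19, 29]

(a, b) ≡ (-103037, 3) mod (ℚ^×)²; places V = {2, 3, 7, 11, 13, 17, 19, 29, 43, ∞}.
(a,b)_7: α=4, u≡6; β=0, v≡5 (mod 7); (6|7)=-1, (5|7)=-1; sign (−1)^0·-1^0·-1^4 = +1.
(a,b)_2: α=2, β=4; u≡3, v≡3 (mod 8); ε(u)ε(v)=1·1, αω(v)=2·1, βω(u)=4·1; sum ≡ 1  ⇒  -1.
(a,b)_3: α=-2, u≡1; β=-3, v≡1 (mod 3); (1|3)=+1, (1|3)=+1; sign (−1)^0·+1^-3·+1^-2 = +1.
(a,b)_29: α=-1, u≡12; β=0, v≡21 (mod 29); (12|29)=-1, (21|29)=-1; sign (−1)^0·-1^0·-1^-1 = -1.
(a,b)_11: α=1, u≡9; β=0, v≡1 (mod 11); (9|11)=+1, (1|11)=+1; sign (−1)^0·+1^0·+1^1 = +1.
(a,b)_43: α=-2, u≡18; β=0, v≡42 (mod 43); (18|43)=-1, (42|43)=-1; sign (−1)^0·-1^0·-1^-2 = +1.
(a,b)_13: α=2, u≡4; β=0, v≡3 (mod 13); (4|13)=+1, (3|13)=+1; sign (−1)^0·+1^0·+1^2 = +1.
(a,b)_17: α=1, u≡8; β=0, v≡5 (mod 17); (8|17)=+1, (5|17)=-1; sign (−1)^0·+1^0·-1^1 = -1.
(a,b)_19: α=1, u≡17; β=0, v≡2 (mod 19); (17|19)=+1, (2|19)=-1; sign (−1)^0·+1^0·-1^1 = -1.
(a,b)_∞: sgn(-103037)=−, sgn(3)=+, so +1.
Ram(-103037, 3) = {2, 17, 19, 29}; no ℚ_2-point on the conic.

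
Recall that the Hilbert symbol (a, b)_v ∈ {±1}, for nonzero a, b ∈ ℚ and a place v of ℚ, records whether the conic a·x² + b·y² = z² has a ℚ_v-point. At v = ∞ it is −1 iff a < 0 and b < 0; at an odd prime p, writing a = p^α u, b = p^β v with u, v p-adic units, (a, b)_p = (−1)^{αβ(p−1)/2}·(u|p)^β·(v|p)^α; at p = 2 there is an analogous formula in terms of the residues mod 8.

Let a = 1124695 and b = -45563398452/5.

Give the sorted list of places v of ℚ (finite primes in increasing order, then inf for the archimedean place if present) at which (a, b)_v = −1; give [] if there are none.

[2, 5]

Mod squares: a ≡ 55, b ≡ -65. Check v ∈ {∞, 2, 3, 5, 11, 13, 23}.
v=13: a=13^2·(≡12), b=13^3·(≡2) mod 13; (12|13)=+1, (2|13)=-1; (−1)^{2·3·6}·(+1)^3·(-1)^2 = +1.
v=∞: 55 > 0 and -65 < 0  ⇒  (a,b)_∞ = +1.
v=5: a=5^1·(≡4), b=5^-1·(≡3) mod 5; (4|5)=+1, (3|5)=-1; (−1)^{1·-1·2}·(+1)^-1·(-1)^1 = -1.
v=23: a=23^0·(≡18), b=23^2·(≡8) mod 23; (18|23)=+1, (8|23)=+1; (−1)^{0·2·11}·(+1)^2·(+1)^0 = +1.
v=2: v_2(a)=0, v_2(b)=2; units ≡ 7, 7 (mod 8); ε·ε+αω+βω = 1·1+0·0+2·0 ≡ 1  ⇒  (a,b)_2 = -1.
v=11: a=11^3·(≡9), b=11^2·(≡3) mod 11; (9|11)=+1, (3|11)=+1; (−1)^{3·2·5}·(+1)^2·(+1)^3 = +1.
v=3: a=3^0·(≡1), b=3^4·(≡1) mod 3; (1|3)=+1, (1|3)=+1; (−1)^{0·4·1}·(+1)^4·(+1)^0 = +1.
(55, -65 / ℚ) ramifies at {2, 5}: a division algebra.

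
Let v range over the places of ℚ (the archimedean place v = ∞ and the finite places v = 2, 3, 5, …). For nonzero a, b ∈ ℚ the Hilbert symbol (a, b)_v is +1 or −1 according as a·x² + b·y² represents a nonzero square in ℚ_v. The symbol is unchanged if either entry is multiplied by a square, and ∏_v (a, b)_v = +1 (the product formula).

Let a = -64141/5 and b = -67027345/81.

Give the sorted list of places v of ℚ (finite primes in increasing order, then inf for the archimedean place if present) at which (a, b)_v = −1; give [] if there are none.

(a, b) ≡ (-6545, -11305) mod (ℚ^×)²; places V = {2, 3, 5, 7, 11, 17, 19, ∞}.
(a,b)_5: α=-1, u≡4; β=1, v≡1 (mod 5); (4|5)=+1, (1|5)=+1; sign (−1)^0·+1^1·+1^-1 = +1.
(a,b)_7: α=3, u≡6; β=3, v≡1 (mod 7); (6|7)=-1, (1|7)=+1; sign (−1)^1·-1^3·+1^3 = +1.
(a,b)_17: α=1, u≡7; β=1, v≡15 (mod 17); (7|17)=-1, (15|17)=+1; sign (−1)^0·-1^1·+1^1 = -1.
(a,b)_19: α=0, u≡12; β=1, v≡14 (mod 19); (12|19)=-1, (14|19)=-1; sign (−1)^0·-1^1·-1^0 = -1.
(a,b)_11: α=1, u≡2; β=2, v≡1 (mod 11); (2|11)=-1, (1|11)=+1; sign (−1)^0·-1^2·+1^1 = +1.
(a,b)_∞: sgn(-6545)=−, sgn(-11305)=−, so -1.
(a,b)_3: α=0, u≡1; β=-4, v≡2 (mod 3); (1|3)=+1, (2|3)=-1; sign (−1)^0·+1^-4·-1^0 = +1.
(a,b)_2: α=0, β=0; u≡7, v≡7 (mod 8); ε(u)ε(v)=1·1, αω(v)=0·0, βω(u)=0·0; sum ≡ 1  ⇒  -1.
(-6545, -11305 / ℚ) ramifies at {2, 17, 19, ∞}: a division algebra.

[2, 17, 19, inf]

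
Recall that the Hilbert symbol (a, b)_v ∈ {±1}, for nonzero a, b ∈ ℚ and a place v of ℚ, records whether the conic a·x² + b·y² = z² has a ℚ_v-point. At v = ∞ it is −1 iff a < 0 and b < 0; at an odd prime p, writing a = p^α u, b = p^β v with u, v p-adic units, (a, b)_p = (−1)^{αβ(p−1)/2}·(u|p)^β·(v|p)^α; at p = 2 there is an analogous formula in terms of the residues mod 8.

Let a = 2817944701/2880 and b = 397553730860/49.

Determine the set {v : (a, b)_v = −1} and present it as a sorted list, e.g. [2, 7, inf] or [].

(a, b) ≡ (230945, 1111715) mod (ℚ^×)²; places V = {2, 3, 5, 7, 11, 13, 17, 19, 23, 29, 41, ∞}.
(a,b)_2: α=-6, β=2; u≡1, v≡3 (mod 8); ε(u)ε(v)=0·1, αω(v)=-6·1, βω(u)=2·0; sum ≡ 0  ⇒  +1.
(a,b)_23: α=0, u≡13; β=2, v≡7 (mod 23); (13|23)=+1, (7|23)=-1; sign (−1)^0·+1^2·-1^0 = +1.
(a,b)_13: α=3, u≡2; β=2, v≡7 (mod 13); (2|13)=-1, (7|13)=-1; sign (−1)^0·-1^2·-1^3 = -1.
(a,b)_7: α=0, u≡4; β=-2, v≡6 (mod 7); (4|7)=+1, (6|7)=-1; sign (−1)^0·+1^-2·-1^0 = +1.
(a,b)_19: α=3, u≡14; β=0, v≡1 (mod 19); (14|19)=-1, (1|19)=+1; sign (−1)^0·-1^0·+1^3 = +1.
(a,b)_11: α=1, u≡10; β=1, v≡8 (mod 11); (10|11)=-1, (8|11)=-1; sign (−1)^1·-1^1·-1^1 = -1.
(a,b)_41: α=0, u≡31; β=1, v≡24 (mod 41); (31|41)=+1, (24|41)=-1; sign (−1)^0·+1^1·-1^0 = +1.
(a,b)_17: α=1, u≡9; β=1, v≡1 (mod 17); (9|17)=+1, (1|17)=+1; sign (−1)^0·+1^1·+1^1 = +1.
(a,b)_29: α=0, u≡3; β=1, v≡21 (mod 29); (3|29)=-1, (21|29)=-1; sign (−1)^0·-1^1·-1^0 = -1.
(a,b)_5: α=-1, u≡1; β=1, v≡3 (mod 5); (1|5)=+1, (3|5)=-1; sign (−1)^0·+1^1·-1^-1 = -1.
(a,b)_∞: sgn(230945)=+, sgn(1111715)=+, so +1.
(a,b)_3: α=-2, u≡2; β=0, v≡2 (mod 3); (2|3)=-1, (2|3)=-1; sign (−1)^0·-1^0·-1^-2 = +1.
(230945, 1111715 / ℚ) ramifies at {5, 11, 13, 29}: a division algebra.

[5, 11, 13, 29]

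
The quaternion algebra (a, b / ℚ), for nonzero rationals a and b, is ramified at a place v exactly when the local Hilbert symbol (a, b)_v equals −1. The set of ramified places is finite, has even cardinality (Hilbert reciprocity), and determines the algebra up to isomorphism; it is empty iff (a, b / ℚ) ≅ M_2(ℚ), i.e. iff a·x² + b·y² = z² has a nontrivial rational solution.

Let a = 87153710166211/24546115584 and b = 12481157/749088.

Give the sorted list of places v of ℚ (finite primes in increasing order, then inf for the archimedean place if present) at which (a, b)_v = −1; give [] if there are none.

[2, 23]

(a, b) ≡ (19, 874) mod (ℚ^×)²; places V = {2, 3, 13, 17, 19, 23, 29, ∞}.
(a,b)_∞: sgn(19)=+, sgn(874)=+, so +1.
(a,b)_19: α=3, u≡4; β=1, v≡10 (mod 19); (4|19)=+1, (10|19)=-1; sign (−1)^1·+1^1·-1^3 = +1.
(a,b)_3: α=-4, u≡1; β=-4, v≡1 (mod 3); (1|3)=+1, (1|3)=+1; sign (−1)^0·+1^-4·+1^-4 = +1.
(a,b)_23: α=2, u≡7; β=1, v≡20 (mod 23); (7|23)=-1, (20|23)=-1; sign (−1)^0·-1^1·-1^2 = -1.
(a,b)_2: α=-20, β=-5; u≡3, v≡5 (mod 8); ε(u)ε(v)=1·0, αω(v)=-20·1, βω(u)=-5·1; sum ≡ 1  ⇒  -1.
(a,b)_17: α=-2, u≡15; β=-2, v≡10 (mod 17); (15|17)=+1, (10|17)=-1; sign (−1)^0·+1^-2·-1^-2 = +1.
(a,b)_13: α=4, u≡8; β=4, v≡4 (mod 13); (8|13)=-1, (4|13)=+1; sign (−1)^0·-1^4·+1^4 = +1.
(a,b)_29: α=2, u≡2; β=0, v≡6 (mod 29); (2|29)=-1, (6|29)=+1; sign (−1)^0·-1^0·+1^2 = +1.
(19, 874 / ℚ) ramifies at {2, 23}: a division algebra.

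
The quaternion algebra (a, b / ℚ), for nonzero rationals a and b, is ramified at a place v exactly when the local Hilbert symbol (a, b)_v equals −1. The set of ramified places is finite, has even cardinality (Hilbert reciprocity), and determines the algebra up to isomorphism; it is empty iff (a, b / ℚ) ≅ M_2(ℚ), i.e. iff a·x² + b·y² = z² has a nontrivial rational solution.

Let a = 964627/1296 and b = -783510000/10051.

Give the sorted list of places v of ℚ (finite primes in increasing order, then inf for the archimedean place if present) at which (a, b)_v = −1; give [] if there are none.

[2, 31]

(a, b) ≡ (1147, -30381) mod (ℚ^×)²; places V = {2, 3, 5, 7, 13, 19, 23, 29, 31, 37, 41, ∞}.
(a,b)_23: α=0, u≡21; β=-2, v≡1 (mod 23); (21|23)=-1, (1|23)=+1; sign (−1)^0·-1^-2·+1^0 = +1.
(a,b)_5: α=0, u≡2; β=4, v≡4 (mod 5); (2|5)=-1, (4|5)=+1; sign (−1)^0·-1^4·+1^0 = +1.
(a,b)_13: α=0, u≡3; β=1, v≡1 (mod 13); (3|13)=+1, (1|13)=+1; sign (−1)^0·+1^1·+1^0 = +1.
(a,b)_3: α=-4, u≡1; β=1, v≡1 (mod 3); (1|3)=+1, (1|3)=+1; sign (−1)^0·+1^1·+1^-4 = +1.
(a,b)_29: α=2, u≡24; β=0, v≡15 (mod 29); (24|29)=+1, (15|29)=-1; sign (−1)^0·+1^0·-1^2 = +1.
(a,b)_37: α=1, u≡23; β=0, v≡34 (mod 37); (23|37)=-1, (34|37)=+1; sign (−1)^0·-1^0·+1^1 = +1.
(a,b)_19: α=0, u≡4; β=-1, v≡9 (mod 19); (4|19)=+1, (9|19)=+1; sign (−1)^0·+1^-1·+1^0 = +1.
(a,b)_41: α=0, u≡9; β=1, v≡3 (mod 41); (9|41)=+1, (3|41)=-1; sign (−1)^0·+1^1·-1^0 = +1.
(a,b)_7: α=0, u≡6; β=2, v≡5 (mod 7); (6|7)=-1, (5|7)=-1; sign (−1)^0·-1^2·-1^0 = +1.
(a,b)_∞: sgn(1147)=+, sgn(-30381)=−, so +1.
(a,b)_2: α=-4, β=4; u≡3, v≡3 (mod 8); ε(u)ε(v)=1·1, αω(v)=-4·1, βω(u)=4·1; sum ≡ 1  ⇒  -1.
(a,b)_31: α=1, u≡27; β=0, v≡26 (mod 31); (27|31)=-1, (26|31)=-1; sign (−1)^0·-1^0·-1^1 = -1.
Ram(1147, -30381) = {2, 31}; no ℚ_2-point on the conic.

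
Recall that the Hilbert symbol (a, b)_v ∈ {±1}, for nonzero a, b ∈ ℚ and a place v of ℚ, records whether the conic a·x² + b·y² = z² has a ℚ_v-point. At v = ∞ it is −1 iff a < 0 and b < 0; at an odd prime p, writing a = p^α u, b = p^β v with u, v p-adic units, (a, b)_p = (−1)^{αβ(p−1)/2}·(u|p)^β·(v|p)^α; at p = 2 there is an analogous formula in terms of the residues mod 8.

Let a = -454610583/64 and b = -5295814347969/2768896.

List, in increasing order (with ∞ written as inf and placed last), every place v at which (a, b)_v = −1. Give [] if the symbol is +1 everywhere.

[29, inf]

Mod squares: a ≡ -3567, b ≡ -41. Check v ∈ {∞, 2, 3, 7, 13, 17, 29, 41}.
v=3: a=3^3·(≡2), b=3^12·(≡1) mod 3; (2|3)=-1, (1|3)=+1; (−1)^{3·12·1}·(-1)^12·(+1)^3 = +1.
v=7: a=7^2·(≡5), b=7^0·(≡4) mod 7; (5|7)=-1, (4|7)=+1; (−1)^{2·0·3}·(-1)^0·(+1)^2 = +1.
v=41: a=41^1·(≡40), b=41^1·(≡21) mod 41; (40|41)=+1, (21|41)=+1; (−1)^{1·1·20}·(+1)^1·(+1)^1 = +1.
v=∞: -3567 < 0 and -41 < 0  ⇒  (a,b)_∞ = -1.
v=2: v_2(a)=-6, v_2(b)=-14; units ≡ 1, 7 (mod 8); ε·ε+αω+βω = 0·1+-6·0+-14·0 ≡ 0  ⇒  (a,b)_2 = +1.
v=29: a=29^1·(≡7), b=29^2·(≡21) mod 29; (7|29)=+1, (21|29)=-1; (−1)^{1·2·14}·(+1)^2·(-1)^1 = -1.
v=17: a=17^2·(≡5), b=17^2·(≡12) mod 17; (5|17)=-1, (12|17)=-1; (−1)^{2·2·8}·(-1)^2·(-1)^2 = +1.
v=13: a=13^0·(≡11), b=13^-2·(≡6) mod 13; (11|13)=-1, (6|13)=-1; (−1)^{0·-2·6}·(-1)^-2·(-1)^0 = +1.
(-3567, -41 / ℚ) ramifies at {29, ∞}: a division algebra.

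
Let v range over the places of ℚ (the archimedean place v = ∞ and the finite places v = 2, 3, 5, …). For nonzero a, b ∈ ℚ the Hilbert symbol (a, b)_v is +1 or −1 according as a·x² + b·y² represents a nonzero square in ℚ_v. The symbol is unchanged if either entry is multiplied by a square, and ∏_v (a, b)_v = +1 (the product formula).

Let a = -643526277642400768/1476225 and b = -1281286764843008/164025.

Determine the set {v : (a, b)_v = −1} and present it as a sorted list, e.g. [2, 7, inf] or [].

[2, 31, 43, inf]

(a, b) ≡ (-155706397, -3797717) mod (ℚ^×)²; places V = {2, 3, 5, 7, 11, 31, 37, 41, 43, ∞}.
(a,b)_31: α=1, u≡19; β=1, v≡10 (mod 31); (19|31)=+1, (10|31)=+1; sign (−1)^1·+1^1·+1^1 = -1.
(a,b)_3: α=-10, u≡2; β=-8, v≡1 (mod 3); (2|3)=-1, (1|3)=+1; sign (−1)^0·-1^-8·+1^-10 = +1.
(a,b)_11: α=1, u≡5; β=1, v≡10 (mod 11); (5|11)=+1, (10|11)=-1; sign (−1)^1·+1^1·-1^1 = +1.
(a,b)_5: α=-2, u≡3; β=-2, v≡2 (mod 5); (3|5)=-1, (2|5)=-1; sign (−1)^0·-1^-2·-1^-2 = +1.
(a,b)_7: α=5, u≡3; β=3, v≡4 (mod 7); (3|7)=-1, (4|7)=+1; sign (−1)^1·-1^3·+1^5 = +1.
(a,b)_2: α=10, β=12; u≡3, v≡3 (mod 8); ε(u)ε(v)=1·1, αω(v)=10·1, βω(u)=12·1; sum ≡ 1  ⇒  -1.
(a,b)_∞: sgn(-155706397)=−, sgn(-3797717)=−, so -1.
(a,b)_41: α=3, u≡32; β=2, v≡21 (mod 41); (32|41)=+1, (21|41)=+1; sign (−1)^0·+1^2·+1^3 = +1.
(a,b)_37: α=1, u≡3; β=1, v≡30 (mod 37); (3|37)=+1, (30|37)=+1; sign (−1)^0·+1^1·+1^1 = +1.
(a,b)_43: α=1, u≡39; β=1, v≡12 (mod 43); (39|43)=-1, (12|43)=-1; sign (−1)^1·-1^1·-1^1 = -1.
Ram(-155706397, -3797717) = {2, 31, 43, ∞}; no ℚ_2-point on the conic.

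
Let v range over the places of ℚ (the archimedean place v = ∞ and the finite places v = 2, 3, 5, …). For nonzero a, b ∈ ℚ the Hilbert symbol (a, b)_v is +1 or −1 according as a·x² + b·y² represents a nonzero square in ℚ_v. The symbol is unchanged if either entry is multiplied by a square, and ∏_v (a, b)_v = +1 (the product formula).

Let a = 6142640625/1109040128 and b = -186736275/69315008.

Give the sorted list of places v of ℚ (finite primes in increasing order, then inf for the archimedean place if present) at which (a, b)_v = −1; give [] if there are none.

Mod squares: a ≡ 23, b ≡ -437. Check v ∈ {∞, 2, 3, 5, 7, 11, 19, 23, 31}.
v=5: a=5^6·(≡3), b=5^2·(≡3) mod 5; (3|5)=-1, (3|5)=-1; (−1)^{6·2·2}·(-1)^2·(-1)^6 = +1.
v=11: a=11^2·(≡1), b=11^2·(≡9) mod 11; (1|11)=+1, (9|11)=+1; (−1)^{2·2·5}·(+1)^2·(+1)^2 = +1.
v=31: a=31^-2·(≡27), b=31^-2·(≡20) mod 31; (27|31)=-1, (20|31)=+1; (−1)^{-2·-2·15}·(-1)^-2·(+1)^-2 = +1.
v=3: a=3^2·(≡2), b=3^2·(≡1) mod 3; (2|3)=-1, (1|3)=+1; (−1)^{2·2·1}·(-1)^2·(+1)^2 = +1.
v=23: a=23^-1·(≡3), b=23^-1·(≡2) mod 23; (3|23)=+1, (2|23)=+1; (−1)^{-1·-1·11}·(+1)^-1·(+1)^-1 = -1.
v=2: v_2(a)=-10, v_2(b)=-6; units ≡ 7, 3 (mod 8); ε·ε+αω+βω = 1·1+-10·1+-6·0 ≡ 1  ⇒  (a,b)_2 = -1.
v=∞: 23 > 0 and -437 < 0  ⇒  (a,b)_∞ = +1.
v=7: a=7^-2·(≡2), b=7^-2·(≡4) mod 7; (2|7)=+1, (4|7)=+1; (−1)^{-2·-2·3}·(+1)^-2·(+1)^-2 = +1.
v=19: a=19^2·(≡4), b=19^3·(≡13) mod 19; (4|19)=+1, (13|19)=-1; (−1)^{2·3·9}·(+1)^3·(-1)^2 = +1.
Ram(23, -437) = {2, 23}; no ℚ_2-point on the conic.

[2, 23]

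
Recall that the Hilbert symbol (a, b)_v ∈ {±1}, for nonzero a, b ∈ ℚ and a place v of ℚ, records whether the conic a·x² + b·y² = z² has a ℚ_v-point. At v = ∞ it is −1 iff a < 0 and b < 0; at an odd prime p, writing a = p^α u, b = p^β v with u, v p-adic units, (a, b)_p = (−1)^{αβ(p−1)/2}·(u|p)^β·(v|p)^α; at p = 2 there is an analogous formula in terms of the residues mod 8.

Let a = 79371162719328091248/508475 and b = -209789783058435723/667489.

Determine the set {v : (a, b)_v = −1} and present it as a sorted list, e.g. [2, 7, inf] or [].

Mod squares: a ≡ 365893, b ≡ -4147. Check v ∈ {∞, 2, 3, 5, 7, 11, 13, 19, 29, 31, 37, 43, 53}.
v=13: a=13^4·(≡6), b=13^3·(≡8) mod 13; (6|13)=-1, (8|13)=-1; (−1)^{4·3·6}·(-1)^3·(-1)^4 = -1.
v=43: a=43^-2·(≡23), b=43^-2·(≡38) mod 43; (23|43)=+1, (38|43)=+1; (−1)^{-2·-2·21}·(+1)^-2·(+1)^-2 = +1.
v=31: a=31^3·(≡27), b=31^2·(≡9) mod 31; (27|31)=-1, (9|31)=+1; (−1)^{3·2·15}·(-1)^2·(+1)^3 = +1.
v=2: v_2(a)=4, v_2(b)=0; units ≡ 5, 5 (mod 8); ε·ε+αω+βω = 0·0+4·1+0·1 ≡ 0  ⇒  (a,b)_2 = +1.
v=11: a=11^-1·(≡7), b=11^1·(≡6) mod 11; (7|11)=-1, (6|11)=-1; (−1)^{-1·1·5}·(-1)^1·(-1)^-1 = -1.
v=29: a=29^1·(≡19), b=29^1·(≡19) mod 29; (19|29)=-1, (19|29)=-1; (−1)^{1·1·14}·(-1)^1·(-1)^1 = +1.
v=7: a=7^2·(≡3), b=7^0·(≡1) mod 7; (3|7)=-1, (1|7)=+1; (−1)^{2·0·3}·(-1)^0·(+1)^2 = +1.
v=53: a=53^0·(≡51), b=53^2·(≡6) mod 53; (51|53)=-1, (6|53)=+1; (−1)^{0·2·26}·(-1)^2·(+1)^0 = +1.
v=37: a=37^3·(≡3), b=37^2·(≡1) mod 37; (3|37)=+1, (1|37)=+1; (−1)^{3·2·18}·(+1)^2·(+1)^3 = +1.
v=∞: 365893 > 0 and -4147 < 0  ⇒  (a,b)_∞ = +1.
v=5: a=5^-2·(≡2), b=5^0·(≡3) mod 5; (2|5)=-1, (3|5)=-1; (−1)^{-2·0·2}·(-1)^0·(-1)^-2 = +1.
v=19: a=19^0·(≡15), b=19^-2·(≡10) mod 19; (15|19)=-1, (10|19)=-1; (−1)^{0·-2·9}·(-1)^-2·(-1)^0 = +1.
v=3: a=3^4·(≡1), b=3^4·(≡2) mod 3; (1|3)=+1, (2|3)=-1; (−1)^{4·4·1}·(+1)^4·(-1)^4 = +1.
Ram(365893, -4147) = {11, 13}; no ℚ_11-point on the conic.

[11, 13]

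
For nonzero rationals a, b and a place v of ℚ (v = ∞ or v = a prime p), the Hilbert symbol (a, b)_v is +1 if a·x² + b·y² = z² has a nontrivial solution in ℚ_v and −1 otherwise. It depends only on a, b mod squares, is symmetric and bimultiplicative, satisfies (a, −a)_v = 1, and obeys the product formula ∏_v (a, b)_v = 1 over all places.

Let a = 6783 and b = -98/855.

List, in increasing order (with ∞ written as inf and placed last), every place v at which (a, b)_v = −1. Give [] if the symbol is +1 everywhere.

(a, b) ≡ (6783, -190) mod (ℚ^×)²; places V = {2, 3, 5, 7, 17, 19, ∞}.
(a,b)_3: α=1, u≡2; β=-2, v≡2 (mod 3); (2|3)=-1, (2|3)=-1; sign (−1)^0·-1^-2·-1^1 = -1.
(a,b)_17: α=1, u≡8; β=0, v≡11 (mod 17); (8|17)=+1, (11|17)=-1; sign (−1)^0·+1^0·-1^1 = -1.
(a,b)_2: α=0, β=1; u≡7, v≡1 (mod 8); ε(u)ε(v)=1·0, αω(v)=0·0, βω(u)=1·0; sum ≡ 0  ⇒  +1.
(a,b)_∞: sgn(6783)=+, sgn(-190)=−, so +1.
(a,b)_7: α=1, u≡3; β=2, v≡5 (mod 7); (3|7)=-1, (5|7)=-1; sign (−1)^0·-1^2·-1^1 = -1.
(a,b)_19: α=1, u≡15; β=-1, v≡5 (mod 19); (15|19)=-1, (5|19)=+1; sign (−1)^1·-1^-1·+1^1 = +1.
(a,b)_5: α=0, u≡3; β=-1, v≡2 (mod 5); (3|5)=-1, (2|5)=-1; sign (−1)^0·-1^-1·-1^0 = -1.
|Ram(6783, -190)| = 4, even; anisotropic at {3, 5, 7, 17}.

[3, 5, 7, 17]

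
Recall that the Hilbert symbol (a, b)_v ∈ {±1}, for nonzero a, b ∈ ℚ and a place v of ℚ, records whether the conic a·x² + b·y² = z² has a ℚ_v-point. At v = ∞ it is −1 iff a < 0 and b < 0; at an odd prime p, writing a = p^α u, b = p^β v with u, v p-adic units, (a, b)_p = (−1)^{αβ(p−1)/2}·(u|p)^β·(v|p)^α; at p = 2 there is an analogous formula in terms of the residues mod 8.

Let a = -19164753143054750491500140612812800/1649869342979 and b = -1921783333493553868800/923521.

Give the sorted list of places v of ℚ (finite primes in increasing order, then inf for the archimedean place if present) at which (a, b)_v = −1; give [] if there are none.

(a, b) ≡ (-7109553, -42427) mod (ℚ^×)²; places V = {2, 3, 5, 7, 11, 13, 17, 19, 23, 29, 31, 43, ∞}.
(a,b)_23: α=3, u≡4; β=2, v≡1 (mod 23); (4|23)=+1, (1|23)=+1; sign (−1)^0·+1^2·+1^3 = +1.
(a,b)_7: α=6, u≡4; β=3, v≡4 (mod 7); (4|7)=+1, (4|7)=+1; sign (−1)^0·+1^3·+1^6 = +1.
(a,b)_∞: sgn(-7109553)=−, sgn(-42427)=−, so -1.
(a,b)_11: α=-1, u≡5; β=1, v≡1 (mod 11); (5|11)=+1, (1|11)=+1; sign (−1)^1·+1^1·+1^-1 = -1.
(a,b)_5: α=2, u≡2; β=2, v≡3 (mod 5); (2|5)=-1, (3|5)=-1; sign (−1)^0·-1^2·-1^2 = +1.
(a,b)_2: α=26, β=12; u≡7, v≡5 (mod 8); ε(u)ε(v)=1·0, αω(v)=26·1, βω(u)=12·0; sum ≡ 0  ⇒  +1.
(a,b)_43: α=2, u≡17; β=0, v≡15 (mod 43); (17|43)=+1, (15|43)=+1; sign (−1)^0·+1^0·+1^2 = +1.
(a,b)_31: α=-6, u≡20; β=-4, v≡3 (mod 31); (20|31)=+1, (3|31)=-1; sign (−1)^0·+1^-4·-1^-6 = +1.
(a,b)_17: α=3, u≡13; β=2, v≡3 (mod 17); (13|17)=+1, (3|17)=-1; sign (−1)^0·+1^2·-1^3 = -1.
(a,b)_19: α=1, u≡15; β=1, v≡6 (mod 19); (15|19)=-1, (6|19)=+1; sign (−1)^1·-1^1·+1^1 = +1.
(a,b)_13: α=-2, u≡1; β=0, v≡6 (mod 13); (1|13)=+1, (6|13)=-1; sign (−1)^0·+1^0·-1^-2 = +1.
(a,b)_3: α=13, u≡2; β=10, v≡2 (mod 3); (2|3)=-1, (2|3)=-1; sign (−1)^0·-1^10·-1^13 = -1.
(a,b)_29: α=1, u≡16; β=1, v≡25 (mod 29); (16|29)=+1, (25|29)=+1; sign (−1)^0·+1^1·+1^1 = +1.
(-7109553, -42427 / ℚ) ramifies at {3, 11, 17, ∞}: a division algebra.

[3, 11, 17, inf]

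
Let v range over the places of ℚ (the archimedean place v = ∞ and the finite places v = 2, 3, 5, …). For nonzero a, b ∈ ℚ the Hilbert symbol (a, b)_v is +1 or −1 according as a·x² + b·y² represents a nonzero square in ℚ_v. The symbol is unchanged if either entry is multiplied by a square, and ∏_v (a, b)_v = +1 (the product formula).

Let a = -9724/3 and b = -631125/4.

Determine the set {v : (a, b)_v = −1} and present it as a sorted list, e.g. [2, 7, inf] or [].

Mod squares: a ≡ -7293, b ≡ -2805. Check v ∈ {∞, 2, 3, 5, 11, 13, 17}.
v=∞: -7293 < 0 and -2805 < 0  ⇒  (a,b)_∞ = -1.
v=2: v_2(a)=2, v_2(b)=-2; units ≡ 3, 3 (mod 8); ε·ε+αω+βω = 1·1+2·1+-2·1 ≡ 1  ⇒  (a,b)_2 = -1.
v=3: a=3^-1·(≡2), b=3^3·(≡1) mod 3; (2|3)=-1, (1|3)=+1; (−1)^{-1·3·1}·(-1)^3·(+1)^-1 = +1.
v=13: a=13^1·(≡2), b=13^0·(≡3) mod 13; (2|13)=-1, (3|13)=+1; (−1)^{1·0·6}·(-1)^0·(+1)^1 = +1.
v=5: a=5^0·(≡2), b=5^3·(≡4) mod 5; (2|5)=-1, (4|5)=+1; (−1)^{0·3·2}·(-1)^3·(+1)^0 = -1.
v=17: a=17^1·(≡2), b=17^1·(≡5) mod 17; (2|17)=+1, (5|17)=-1; (−1)^{1·1·8}·(+1)^1·(-1)^1 = -1.
v=11: a=11^1·(≡6), b=11^1·(≡3) mod 11; (6|11)=-1, (3|11)=+1; (−1)^{1·1·5}·(-1)^1·(+1)^1 = +1.
(-7293, -2805 / ℚ) ramifies at {2, 5, 17, ∞}: a division algebra.

[2, 5, 17, inf]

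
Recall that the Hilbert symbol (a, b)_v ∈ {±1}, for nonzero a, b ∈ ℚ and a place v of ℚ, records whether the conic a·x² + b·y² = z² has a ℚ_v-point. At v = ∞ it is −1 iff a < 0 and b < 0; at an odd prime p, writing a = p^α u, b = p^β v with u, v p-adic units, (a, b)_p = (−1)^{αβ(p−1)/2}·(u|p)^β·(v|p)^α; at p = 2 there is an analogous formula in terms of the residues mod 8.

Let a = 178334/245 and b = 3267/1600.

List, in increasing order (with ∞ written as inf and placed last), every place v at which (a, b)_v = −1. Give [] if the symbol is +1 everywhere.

(a, b) ≡ (2470, 3) mod (ℚ^×)²; places V = {2, 3, 5, 7, 11, 13, 19, ∞}.
(a,b)_2: α=1, β=-6; u≡3, v≡3 (mod 8); ε(u)ε(v)=1·1, αω(v)=1·1, βω(u)=-6·1; sum ≡ 0  ⇒  +1.
(a,b)_7: α=-2, u≡6; β=0, v≡3 (mod 7); (6|7)=-1, (3|7)=-1; sign (−1)^0·-1^0·-1^-2 = +1.
(a,b)_13: α=1, u≡5; β=0, v≡4 (mod 13); (5|13)=-1, (4|13)=+1; sign (−1)^0·-1^0·+1^1 = +1.
(a,b)_3: α=0, u≡1; β=3, v≡1 (mod 3); (1|3)=+1, (1|3)=+1; sign (−1)^0·+1^3·+1^0 = +1.
(a,b)_11: α=0, u≡8; β=2, v≡1 (mod 11); (8|11)=-1, (1|11)=+1; sign (−1)^0·-1^2·+1^0 = +1.
(a,b)_∞: sgn(2470)=+, sgn(3)=+, so +1.
(a,b)_19: α=3, u≡6; β=0, v≡14 (mod 19); (6|19)=+1, (14|19)=-1; sign (−1)^0·+1^0·-1^3 = -1.
(a,b)_5: α=-1, u≡1; β=-2, v≡3 (mod 5); (1|5)=+1, (3|5)=-1; sign (−1)^0·+1^-2·-1^-1 = -1.
Ram(2470, 3) = {5, 19}; no ℚ_5-point on the conic.

[5, 19]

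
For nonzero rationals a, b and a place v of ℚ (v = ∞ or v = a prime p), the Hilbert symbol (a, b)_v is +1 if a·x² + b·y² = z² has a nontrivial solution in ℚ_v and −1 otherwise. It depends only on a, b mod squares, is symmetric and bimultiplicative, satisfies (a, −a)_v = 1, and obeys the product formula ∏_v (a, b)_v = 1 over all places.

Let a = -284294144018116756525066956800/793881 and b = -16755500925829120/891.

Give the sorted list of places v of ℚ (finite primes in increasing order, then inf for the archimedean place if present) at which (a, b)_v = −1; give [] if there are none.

[5, 19, 37, inf]

(a, b) ≡ (-155363, -168245) mod (ℚ^×)²; places V = {2, 3, 5, 7, 11, 13, 17, 19, 23, 37, ∞}.
(a,b)_13: α=7, u≡4; β=2, v≡4 (mod 13); (4|13)=+1, (4|13)=+1; sign (−1)^0·+1^2·+1^7 = +1.
(a,b)_37: α=3, u≡14; β=2, v≡8 (mod 37); (14|37)=-1, (8|37)=-1; sign (−1)^0·-1^2·-1^3 = -1.
(a,b)_∞: sgn(-155363)=−, sgn(-168245)=−, so -1.
(a,b)_2: α=12, β=14; u≡5, v≡3 (mod 8); ε(u)ε(v)=0·1, αω(v)=12·1, βω(u)=14·1; sum ≡ 0  ⇒  +1.
(a,b)_19: α=3, u≡12; β=1, v≡3 (mod 19); (12|19)=-1, (3|19)=-1; sign (−1)^1·-1^1·-1^3 = -1.
(a,b)_17: α=3, u≡3; β=2, v≡16 (mod 17); (3|17)=-1, (16|17)=+1; sign (−1)^0·-1^2·+1^3 = +1.
(a,b)_7: α=2, u≡4; β=1, v≡5 (mod 7); (4|7)=+1, (5|7)=-1; sign (−1)^0·+1^1·-1^2 = +1.
(a,b)_23: α=2, u≡2; β=1, v≡7 (mod 23); (2|23)=+1, (7|23)=-1; sign (−1)^0·+1^1·-1^2 = +1.
(a,b)_11: α=-2, u≡5; β=-1, v≡10 (mod 11); (5|11)=+1, (10|11)=-1; sign (−1)^0·+1^-1·-1^-2 = +1.
(a,b)_5: α=2, u≡3; β=1, v≡1 (mod 5); (3|5)=-1, (1|5)=+1; sign (−1)^0·-1^1·+1^2 = -1.
(a,b)_3: α=-8, u≡1; β=-4, v≡1 (mod 3); (1|3)=+1, (1|3)=+1; sign (−1)^0·+1^-4·+1^-8 = +1.
(-155363, -168245 / ℚ) ramifies at {5, 19, 37, ∞}: a division algebra.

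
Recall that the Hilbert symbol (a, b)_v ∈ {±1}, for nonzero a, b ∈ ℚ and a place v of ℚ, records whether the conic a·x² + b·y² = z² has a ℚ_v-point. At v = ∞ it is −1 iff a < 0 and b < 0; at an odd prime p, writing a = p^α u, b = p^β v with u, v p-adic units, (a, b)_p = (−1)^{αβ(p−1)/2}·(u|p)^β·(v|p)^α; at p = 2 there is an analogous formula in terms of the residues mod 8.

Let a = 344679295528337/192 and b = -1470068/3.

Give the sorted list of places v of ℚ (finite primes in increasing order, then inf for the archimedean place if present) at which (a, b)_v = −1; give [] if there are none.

Mod squares: a ≡ 18329091, b ≡ -1311. Check v ∈ {∞, 2, 3, 7, 11, 19, 23, 29, 31, 37, 41}.
v=11: a=11^1·(≡1), b=11^0·(≡9) mod 11; (1|11)=+1, (9|11)=+1; (−1)^{1·0·5}·(+1)^0·(+1)^1 = +1.
v=29: a=29^2·(≡11), b=29^2·(≡7) mod 29; (11|29)=-1, (7|29)=+1; (−1)^{2·2·14}·(-1)^2·(+1)^2 = +1.
v=41: a=41^1·(≡35), b=41^0·(≡23) mod 41; (35|41)=-1, (23|41)=+1; (−1)^{1·0·20}·(-1)^0·(+1)^1 = +1.
v=∞: 18329091 > 0 and -1311 < 0  ⇒  (a,b)_∞ = +1.
v=23: a=23^1·(≡12), b=23^1·(≡8) mod 23; (12|23)=+1, (8|23)=+1; (−1)^{1·1·11}·(+1)^1·(+1)^1 = -1.
v=31: a=31^1·(≡22), b=31^0·(≡15) mod 31; (22|31)=-1, (15|31)=-1; (−1)^{1·0·15}·(-1)^0·(-1)^1 = -1.
v=19: a=19^1·(≡12), b=19^1·(≡5) mod 19; (12|19)=-1, (5|19)=+1; (−1)^{1·1·9}·(-1)^1·(+1)^1 = +1.
v=7: a=7^2·(≡1), b=7^0·(≡3) mod 7; (1|7)=+1, (3|7)=-1; (−1)^{2·0·3}·(+1)^0·(-1)^2 = +1.
v=3: a=3^-1·(≡2), b=3^-1·(≡1) mod 3; (2|3)=-1, (1|3)=+1; (−1)^{-1·-1·1}·(-1)^-1·(+1)^-1 = +1.
v=37: a=37^2·(≡29), b=37^0·(≡30) mod 37; (29|37)=-1, (30|37)=+1; (−1)^{2·0·18}·(-1)^0·(+1)^2 = +1.
v=2: v_2(a)=-6, v_2(b)=2; units ≡ 3, 1 (mod 8); ε·ε+αω+βω = 1·0+-6·0+2·1 ≡ 0  ⇒  (a,b)_2 = +1.
|Ram(18329091, -1311)| = 2, even; anisotropic at {23, 31}.

[23, 31]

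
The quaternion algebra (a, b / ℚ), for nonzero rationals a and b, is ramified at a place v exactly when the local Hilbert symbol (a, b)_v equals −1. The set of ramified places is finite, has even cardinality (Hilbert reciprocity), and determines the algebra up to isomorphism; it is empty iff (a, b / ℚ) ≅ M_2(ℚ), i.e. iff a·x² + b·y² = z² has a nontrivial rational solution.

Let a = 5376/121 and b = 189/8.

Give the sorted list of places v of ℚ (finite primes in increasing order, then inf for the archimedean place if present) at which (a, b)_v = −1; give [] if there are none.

[2, 7]

(a, b) ≡ (21, 42) mod (ℚ^×)²; places V = {2, 3, 7, 11, ∞}.
(a,b)_2: α=8, β=-3; u≡5, v≡5 (mod 8); ε(u)ε(v)=0·0, αω(v)=8·1, βω(u)=-3·1; sum ≡ 1  ⇒  -1.
(a,b)_11: α=-2, u≡8; β=0, v≡3 (mod 11); (8|11)=-1, (3|11)=+1; sign (−1)^0·-1^0·+1^-2 = +1.
(a,b)_3: α=1, u≡1; β=3, v≡2 (mod 3); (1|3)=+1, (2|3)=-1; sign (−1)^1·+1^3·-1^1 = +1.
(a,b)_∞: sgn(21)=+, sgn(42)=+, so +1.
(a,b)_7: α=1, u≡6; β=1, v≡6 (mod 7); (6|7)=-1, (6|7)=-1; sign (−1)^1·-1^1·-1^1 = -1.
|Ram(21, 42)| = 2, even; anisotropic at {2, 7}.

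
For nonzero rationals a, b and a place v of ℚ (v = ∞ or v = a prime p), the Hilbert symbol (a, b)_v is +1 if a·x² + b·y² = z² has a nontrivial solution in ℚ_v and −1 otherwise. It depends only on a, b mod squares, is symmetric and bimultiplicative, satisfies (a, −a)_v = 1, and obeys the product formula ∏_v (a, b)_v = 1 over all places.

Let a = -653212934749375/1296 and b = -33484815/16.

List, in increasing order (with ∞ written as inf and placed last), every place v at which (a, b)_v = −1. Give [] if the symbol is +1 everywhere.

(a, b) ≡ (-319, -22015) mod (ℚ^×)²; places V = {2, 3, 5, 7, 11, 13, 17, 29, 37, ∞}.
(a,b)_2: α=-4, β=-4; u≡1, v≡1 (mod 8); ε(u)ε(v)=0·0, αω(v)=-4·0, βω(u)=-4·0; sum ≡ 0  ⇒  +1.
(a,b)_13: α=2, u≡2; β=2, v≡8 (mod 13); (2|13)=-1, (8|13)=-1; sign (−1)^0·-1^2·-1^2 = +1.
(a,b)_17: α=2, u≡13; β=1, v≡7 (mod 17); (13|17)=+1, (7|17)=-1; sign (−1)^0·+1^1·-1^2 = +1.
(a,b)_37: α=2, u≡31; β=1, v≡27 (mod 37); (31|37)=-1, (27|37)=+1; sign (−1)^0·-1^1·+1^2 = -1.
(a,b)_3: α=-4, u≡2; β=2, v≡2 (mod 3); (2|3)=-1, (2|3)=-1; sign (−1)^0·-1^2·-1^-4 = +1.
(a,b)_11: α=1, u≡1; β=0, v≡2 (mod 11); (1|11)=+1, (2|11)=-1; sign (−1)^0·+1^0·-1^1 = -1.
(a,b)_5: α=4, u≡1; β=1, v≡2 (mod 5); (1|5)=+1, (2|5)=-1; sign (−1)^0·+1^1·-1^4 = +1.
(a,b)_29: α=1, u≡27; β=0, v≡4 (mod 29); (27|29)=-1, (4|29)=+1; sign (−1)^0·-1^0·+1^1 = +1.
(a,b)_7: α=2, u≡6; β=1, v≡5 (mod 7); (6|7)=-1, (5|7)=-1; sign (−1)^0·-1^1·-1^2 = -1.
(a,b)_∞: sgn(-319)=−, sgn(-22015)=−, so -1.
(-319, -22015 / ℚ) ramifies at {7, 11, 37, ∞}: a division algebra.

[7, 11, 37, inf]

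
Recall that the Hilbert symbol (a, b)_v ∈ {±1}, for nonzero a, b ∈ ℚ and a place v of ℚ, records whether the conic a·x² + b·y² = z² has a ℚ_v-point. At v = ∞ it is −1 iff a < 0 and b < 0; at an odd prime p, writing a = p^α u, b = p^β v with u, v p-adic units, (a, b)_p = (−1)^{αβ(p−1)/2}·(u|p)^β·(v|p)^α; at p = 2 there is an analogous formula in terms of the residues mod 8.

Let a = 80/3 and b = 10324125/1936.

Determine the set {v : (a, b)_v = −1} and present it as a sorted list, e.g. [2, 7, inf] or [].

[19, 23]

(a, b) ≡ (15, 45885) mod (ℚ^×)²; places V = {2, 3, 5, 7, 11, 19, 23, ∞}.
(a,b)_23: α=0, u≡19; β=1, v≡19 (mod 23); (19|23)=-1, (19|23)=-1; sign (−1)^0·-1^1·-1^0 = -1.
(a,b)_2: α=4, β=-4; u≡7, v≡5 (mod 8); ε(u)ε(v)=1·0, αω(v)=4·1, βω(u)=-4·0; sum ≡ 0  ⇒  +1.
(a,b)_19: α=0, u≡14; β=1, v≡3 (mod 19); (14|19)=-1, (3|19)=-1; sign (−1)^0·-1^1·-1^0 = -1.
(a,b)_7: α=0, u≡1; β=1, v≡6 (mod 7); (1|7)=+1, (6|7)=-1; sign (−1)^0·+1^1·-1^0 = +1.
(a,b)_∞: sgn(15)=+, sgn(45885)=+, so +1.
(a,b)_5: α=1, u≡2; β=3, v≡3 (mod 5); (2|5)=-1, (3|5)=-1; sign (−1)^0·-1^3·-1^1 = +1.
(a,b)_11: α=0, u≡1; β=-2, v≡4 (mod 11); (1|11)=+1, (4|11)=+1; sign (−1)^0·+1^-2·+1^0 = +1.
(a,b)_3: α=-1, u≡2; β=3, v≡1 (mod 3); (2|3)=-1, (1|3)=+1; sign (−1)^1·-1^3·+1^-1 = +1.
(15, 45885 / ℚ) ramifies at {19, 23}: a division algebra.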